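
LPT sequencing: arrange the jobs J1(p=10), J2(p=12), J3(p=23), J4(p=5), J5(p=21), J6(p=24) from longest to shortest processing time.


LPT: sort by longest processing time first
  J6: p=24
  J3: p=23
  J5: p=21
  J2: p=12
  J1: p=10
  J4: p=5
Order: J6 → J3 → J5 → J2 → J1 → J4


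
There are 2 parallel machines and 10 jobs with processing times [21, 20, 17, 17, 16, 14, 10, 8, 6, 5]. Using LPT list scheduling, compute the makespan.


Jobs (LPT sorted): [21, 20, 17, 17, 16, 14, 10, 8, 6, 5]
Machines: 2
  J=21 → Machine 1 (load: 0+21=21)
  J=20 → Machine 2 (load: 0+20=20)
  J=17 → Machine 2 (load: 20+17=37)
  J=17 → Machine 1 (load: 21+17=38)
  J=16 → Machine 2 (load: 37+16=53)
  J=14 → Machine 1 (load: 38+14=52)
  J=10 → Machine 1 (load: 52+10=62)
  J=8 → Machine 2 (load: 53+8=61)
  J=6 → Machine 2 (load: 61+6=67)
  J=5 → Machine 1 (load: 62+5=67)
Machine loads: [67, 67]
Makespan = max = 67 time units


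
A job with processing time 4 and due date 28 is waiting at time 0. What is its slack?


Slack = due - current_time - processing
= 28 - 0 - 4
= 24


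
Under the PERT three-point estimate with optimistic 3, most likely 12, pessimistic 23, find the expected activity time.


te = (o + 4m + p) / 6
= (3 + 4×12 + 23) / 6
= (3 + 48 + 23) / 6
= 74 / 6
= 12.33


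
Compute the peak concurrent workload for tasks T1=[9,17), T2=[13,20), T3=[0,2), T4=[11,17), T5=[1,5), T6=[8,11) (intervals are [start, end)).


Check each time point for overlaps:
  t=13: 3 tasks active (T1, T2, T4)
Max concurrent = 3


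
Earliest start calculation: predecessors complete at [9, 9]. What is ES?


ES = max of all predecessor completion times
Predecessors: [9, 9]
ES = max(9, 9)
= 9


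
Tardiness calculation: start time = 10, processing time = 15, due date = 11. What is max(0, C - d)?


Completion = start + processing = 10 + 15 = 25
Tardiness = max(0, C - d) = max(0, 25 - 11)
= max(0, 14)
= 14


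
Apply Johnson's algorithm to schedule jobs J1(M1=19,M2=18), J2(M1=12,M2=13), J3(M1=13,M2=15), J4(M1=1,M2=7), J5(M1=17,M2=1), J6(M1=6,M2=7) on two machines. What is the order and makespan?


Johnson's rule:
Group 1 (M1≤M2, sort by M1): ['J4', 'J6', 'J2', 'J3']
Group 2 (M1>M2, sort desc M2): ['J1', 'J5']
Sequence: J4 → J6 → J2 → J3 → J1 → J5
Makespan calculation:
  J4: M1 done=1, M2 done=8
  J6: M1 done=7, M2 done=15
  J2: M1 done=19, M2 done=32
  J3: M1 done=32, M2 done=47
  J1: M1 done=51, M2 done=69
  J5: M1 done=68, M2 done=70
= Sequence: J4 → J6 → J2 → J3 → J1 → J5, Makespan: 70


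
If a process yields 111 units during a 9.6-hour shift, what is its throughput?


Throughput = units / time
= 111 / 9.6
= 11.6 units/hour


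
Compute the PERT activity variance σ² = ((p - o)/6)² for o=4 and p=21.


σ² = ((p - o) / 6)² = (p - o)² / 36
= (21 - 4)² / 36
= 17² / 36
= 289 / 36
= 8.0278


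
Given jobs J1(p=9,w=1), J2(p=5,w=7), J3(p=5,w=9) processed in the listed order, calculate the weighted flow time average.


Completion times:
  J1: C=9, w×C=1×9=9
  J2: C=14, w×C=7×14=98
  J3: C=19, w×C=9×19=171
Sum w×C = 278
Sum w = 17
Weighted avg = 278/17
= 16.35


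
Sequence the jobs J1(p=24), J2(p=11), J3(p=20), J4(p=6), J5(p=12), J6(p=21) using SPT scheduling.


SPT: sort by shortest processing time
  J4: p=6
  J2: p=11
  J5: p=12
  J3: p=20
  J6: p=21
  J1: p=24
Order: J4 → J2 → J5 → J3 → J6 → J1


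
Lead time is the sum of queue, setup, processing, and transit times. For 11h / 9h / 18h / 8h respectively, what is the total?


Lead time = queue + setup + processing + transit
= 11 + 9 + 18 + 8
= 46 hours


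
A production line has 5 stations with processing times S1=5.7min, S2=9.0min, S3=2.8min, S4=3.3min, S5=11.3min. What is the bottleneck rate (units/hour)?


Bottleneck = longest station time
Station times: [5.7, 9.0, 2.8, 3.3, 11.3]
Max = 11.3 min
Rate = 60 / 11.3
= 5.31 units/hour (bottleneck: 11.3min)


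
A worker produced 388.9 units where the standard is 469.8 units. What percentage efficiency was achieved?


Efficiency = (actual / standard) × 100
= (388.9 / 469.8) × 100
= 82.8%


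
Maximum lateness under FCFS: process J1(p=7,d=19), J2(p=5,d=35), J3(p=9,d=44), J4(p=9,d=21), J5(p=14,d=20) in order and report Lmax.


Lateness per job (L = C - d):
  J1: C=7, d=19, L=-12
  J2: C=12, d=35, L=-23
  J3: C=21, d=44, L=-23
  J4: C=30, d=21, L=9
  J5: C=44, d=20, L=24
Lmax = max(-12, -23, -23, 9, 24)
= 24


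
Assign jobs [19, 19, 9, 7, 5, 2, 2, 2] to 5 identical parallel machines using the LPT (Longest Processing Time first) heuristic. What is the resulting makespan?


Jobs (LPT sorted): [19, 19, 9, 7, 5, 2, 2, 2]
Machines: 5
  J=19 → Machine 1 (load: 0+19=19)
  J=19 → Machine 2 (load: 0+19=19)
  J=9 → Machine 3 (load: 0+9=9)
  J=7 → Machine 4 (load: 0+7=7)
  J=5 → Machine 5 (load: 0+5=5)
  J=2 → Machine 5 (load: 5+2=7)
  J=2 → Machine 4 (load: 7+2=9)
  J=2 → Machine 5 (load: 7+2=9)
Machine loads: [19, 19, 9, 9, 9]
Makespan = max = 19 time units


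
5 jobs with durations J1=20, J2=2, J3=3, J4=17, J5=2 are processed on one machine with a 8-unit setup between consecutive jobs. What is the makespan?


Makespan = Σ processing + (n-1) × setup
= (20 + 2 + 3 + 17 + 2) + (5-1)×8
= 44 + 32
= 76 time units


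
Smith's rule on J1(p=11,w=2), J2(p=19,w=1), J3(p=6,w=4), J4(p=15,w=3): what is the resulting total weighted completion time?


WSPT order (by p/w): J3 → J4 → J1 → J2
  J3: C=6, w·C=4×6=24
  J4: C=21, w·C=3×21=63
  J1: C=32, w·C=2×32=64
  J2: C=51, w·C=1×51=51
Σ w·C = 202
= 202


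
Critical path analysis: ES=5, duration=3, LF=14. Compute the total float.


EF = ES + duration = 5 + 3 = 8
LS = LF - duration = 14 - 3 = 11
Total Float = LF - EF = 14 - 8
(or LS - ES = 11 - 5)
= 6


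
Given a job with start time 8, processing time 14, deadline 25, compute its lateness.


Completion = 8 + 14 = 22
Lateness = C - d = 22 - 25
= -3


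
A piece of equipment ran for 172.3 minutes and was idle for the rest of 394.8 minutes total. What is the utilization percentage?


Utilization = busy / total × 100
= 172.3 / 394.8 × 100
= 43.6%


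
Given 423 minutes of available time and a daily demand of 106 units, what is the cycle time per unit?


Cycle time = available time / demand
= 423 / 106
= 3.99 min/unit


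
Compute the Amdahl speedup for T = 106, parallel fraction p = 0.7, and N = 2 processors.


Amdahl's law: T_p = T × ((1-p) + p/N)
= 106 × ((1-0.7) + 0.7/2)
= 106 × (0.30 + 0.3500)
= 106 × 0.6500
= 68.90
Speedup = 106/68.90
= 1.54×


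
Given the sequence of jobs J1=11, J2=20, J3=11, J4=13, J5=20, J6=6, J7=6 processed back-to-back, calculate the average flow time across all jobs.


Completion times:
  J1: completes at 11
  J2: completes at 31
  J3: completes at 42
  J4: completes at 55
  J5: completes at 75
  J6: completes at 81
  J7: completes at 87
Sum = 382
Average = 382/7
= 54.57


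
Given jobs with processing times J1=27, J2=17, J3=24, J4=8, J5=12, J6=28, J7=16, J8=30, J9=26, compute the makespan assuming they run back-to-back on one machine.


Sequential makespan: sum all processing times
= 27 + 17 + 24 + 8 + 12 + 28 + 16 + 30 + 26
= 188 time units


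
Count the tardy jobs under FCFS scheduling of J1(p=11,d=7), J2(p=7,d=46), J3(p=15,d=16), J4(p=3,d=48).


Completion vs due date:
  J1: C=11, d=7 → TARDY
  J2: C=18, d=46 → on time
  J3: C=33, d=16 → TARDY
  J4: C=36, d=48 → on time
Tardy jobs: J1, J3
Count = 2


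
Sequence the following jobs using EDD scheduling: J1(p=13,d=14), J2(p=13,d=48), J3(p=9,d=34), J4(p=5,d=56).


EDD: sort by earliest due date
  J1: d=14, p=13
  J3: d=34, p=9
  J2: d=48, p=13
  J4: d=56, p=5
Order: J1 → J3 → J2 → J4


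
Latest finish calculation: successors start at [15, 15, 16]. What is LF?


LF = min of all successor start times
Successors start at: [15, 15, 16]
LF = min(15, 15, 16)
= 15


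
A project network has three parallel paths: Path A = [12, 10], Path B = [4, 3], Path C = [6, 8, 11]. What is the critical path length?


Path A: 12 + 10 = 22
Path B: 4 + 3 = 7
Path C: 6 + 8 + 11 = 25
Critical path = longest = max(22, 7, 25)
= 25 (Path C)


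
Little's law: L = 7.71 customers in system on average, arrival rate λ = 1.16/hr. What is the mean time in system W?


Little's law: L = λW → W = L / λ
= 7.71 / 1.16
= 6.65 hours


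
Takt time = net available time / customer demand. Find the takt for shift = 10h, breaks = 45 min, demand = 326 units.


Available = 10×60 - 45 = 555 min
Takt time = 555 / 326
= 1.70 min/unit


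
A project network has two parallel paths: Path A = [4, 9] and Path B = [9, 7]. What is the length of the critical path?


Path A: 4 + 9 = 13
Path B: 9 + 7 = 16
Critical path = longest = max(13, 16)
= 16 (Path B)


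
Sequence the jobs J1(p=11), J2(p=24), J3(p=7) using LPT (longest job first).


LPT: sort by longest processing time first
  J2: p=24
  J1: p=11
  J3: p=7
Order: J2 → J1 → J3


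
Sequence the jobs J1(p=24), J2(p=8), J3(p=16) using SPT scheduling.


SPT: sort by shortest processing time
  J2: p=8
  J3: p=16
  J1: p=24
Order: J2 → J3 → J1


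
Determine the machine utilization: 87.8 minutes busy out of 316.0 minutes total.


Utilization = busy / total × 100
= 87.8 / 316.0 × 100
= 27.8%


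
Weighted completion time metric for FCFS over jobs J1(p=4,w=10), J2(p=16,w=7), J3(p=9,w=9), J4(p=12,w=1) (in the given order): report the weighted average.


Completion times:
  J1: C=4, w×C=10×4=40
  J2: C=20, w×C=7×20=140
  J3: C=29, w×C=9×29=261
  J4: C=41, w×C=1×41=41
Sum w×C = 482
Sum w = 27
Weighted avg = 482/27
= 17.85


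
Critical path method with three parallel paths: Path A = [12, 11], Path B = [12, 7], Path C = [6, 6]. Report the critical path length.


Path A: 12 + 11 = 23
Path B: 12 + 7 = 19
Path C: 6 + 6 = 12
Critical path = longest = max(23, 19, 12)
= 23 (Path A)


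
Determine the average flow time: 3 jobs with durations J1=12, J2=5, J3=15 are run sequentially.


Completion times:
  J1: completes at 12
  J2: completes at 17
  J3: completes at 32
Sum = 61
Average = 61/3
= 20.33


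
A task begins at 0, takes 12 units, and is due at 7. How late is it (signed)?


Completion = 0 + 12 = 12
Lateness = C - d = 12 - 7
= 5


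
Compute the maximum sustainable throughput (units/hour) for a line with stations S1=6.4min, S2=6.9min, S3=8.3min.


Bottleneck = longest station time
Station times: [6.4, 6.9, 8.3]
Max = 8.3 min
Rate = 60 / 8.3
= 7.23 units/hour (bottleneck: 8.3min)


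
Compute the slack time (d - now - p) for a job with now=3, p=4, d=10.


Slack = due - current_time - processing
= 10 - 3 - 4
= 3


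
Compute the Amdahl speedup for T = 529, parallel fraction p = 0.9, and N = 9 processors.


Amdahl's law: T_p = T × ((1-p) + p/N)
= 529 × ((1-0.9) + 0.9/9)
= 529 × (0.10 + 0.1000)
= 529 × 0.2000
= 105.80
Speedup = 529/105.80
= 5.00×


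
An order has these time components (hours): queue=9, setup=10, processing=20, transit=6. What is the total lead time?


Lead time = queue + setup + processing + transit
= 9 + 10 + 20 + 6
= 45 hours


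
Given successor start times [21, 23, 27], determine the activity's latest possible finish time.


LF = min of all successor start times
Successors start at: [21, 23, 27]
LF = min(21, 23, 27)
= 21


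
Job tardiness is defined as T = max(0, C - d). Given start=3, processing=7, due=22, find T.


Completion = start + processing = 3 + 7 = 10
Tardiness = max(0, C - d) = max(0, 10 - 22)
= max(0, -12)
= 0


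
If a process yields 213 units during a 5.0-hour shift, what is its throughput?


Throughput = units / time
= 213 / 5.0
= 42.6 units/hour


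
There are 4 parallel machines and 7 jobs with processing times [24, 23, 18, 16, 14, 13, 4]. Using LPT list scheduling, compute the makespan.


Jobs (LPT sorted): [24, 23, 18, 16, 14, 13, 4]
Machines: 4
  J=24 → Machine 1 (load: 0+24=24)
  J=23 → Machine 2 (load: 0+23=23)
  J=18 → Machine 3 (load: 0+18=18)
  J=16 → Machine 4 (load: 0+16=16)
  J=14 → Machine 4 (load: 16+14=30)
  J=13 → Machine 3 (load: 18+13=31)
  J=4 → Machine 2 (load: 23+4=27)
Machine loads: [24, 27, 31, 30]
Makespan = max = 31 time units


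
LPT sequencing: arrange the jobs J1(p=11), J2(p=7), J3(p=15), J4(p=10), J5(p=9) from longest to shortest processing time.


LPT: sort by longest processing time first
  J3: p=15
  J1: p=11
  J4: p=10
  J5: p=9
  J2: p=7
Order: J3 → J1 → J4 → J5 → J2


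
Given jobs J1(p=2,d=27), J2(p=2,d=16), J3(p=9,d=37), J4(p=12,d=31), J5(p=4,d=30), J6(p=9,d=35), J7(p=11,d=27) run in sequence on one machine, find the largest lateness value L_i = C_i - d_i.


Lateness per job (L = C - d):
  J1: C=2, d=27, L=-25
  J2: C=4, d=16, L=-12
  J3: C=13, d=37, L=-24
  J4: C=25, d=31, L=-6
  J5: C=29, d=30, L=-1
  J6: C=38, d=35, L=3
  J7: C=49, d=27, L=22
Lmax = max(-25, -12, -24, -6, -1, 3, 22)
= 22


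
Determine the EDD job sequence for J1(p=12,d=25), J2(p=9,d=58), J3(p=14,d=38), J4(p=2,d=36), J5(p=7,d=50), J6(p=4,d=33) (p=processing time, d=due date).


EDD: sort by earliest due date
  J1: d=25, p=12
  J6: d=33, p=4
  J4: d=36, p=2
  J3: d=38, p=14
  J5: d=50, p=7
  J2: d=58, p=9
Order: J1 → J6 → J4 → J3 → J5 → J2


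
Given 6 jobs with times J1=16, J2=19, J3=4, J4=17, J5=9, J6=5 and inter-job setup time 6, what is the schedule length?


Makespan = Σ processing + (n-1) × setup
= (16 + 19 + 4 + 17 + 9 + 5) + (6-1)×6
= 70 + 30
= 100 time units


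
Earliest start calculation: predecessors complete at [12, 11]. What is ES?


ES = max of all predecessor completion times
Predecessors: [12, 11]
ES = max(12, 11)
= 12


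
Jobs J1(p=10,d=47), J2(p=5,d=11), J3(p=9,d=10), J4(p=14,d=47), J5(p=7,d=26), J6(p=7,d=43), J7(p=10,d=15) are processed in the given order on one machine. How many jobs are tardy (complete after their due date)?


Completion vs due date:
  J1: C=10, d=47 → on time
  J2: C=15, d=11 → TARDY
  J3: C=24, d=10 → TARDY
  J4: C=38, d=47 → on time
  J5: C=45, d=26 → TARDY
  J6: C=52, d=43 → TARDY
  J7: C=62, d=15 → TARDY
Tardy jobs: J2, J3, J5, J6, J7
Count = 5


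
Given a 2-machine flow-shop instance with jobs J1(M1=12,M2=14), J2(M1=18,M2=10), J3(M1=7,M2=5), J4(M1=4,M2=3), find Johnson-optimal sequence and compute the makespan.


Johnson's rule:
Group 1 (M1≤M2, sort by M1): ['J1']
Group 2 (M1>M2, sort desc M2): ['J2', 'J3', 'J4']
Sequence: J1 → J2 → J3 → J4
Makespan calculation:
  J1: M1 done=12, M2 done=26
  J2: M1 done=30, M2 done=40
  J3: M1 done=37, M2 done=45
  J4: M1 done=41, M2 done=48
= Sequence: J1 → J2 → J3 → J4, Makespan: 48


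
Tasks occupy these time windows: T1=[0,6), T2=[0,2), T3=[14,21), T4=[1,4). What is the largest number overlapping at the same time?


Check each time point for overlaps:
  t=1: 3 tasks active (T1, T2, T4)
Max concurrent = 3


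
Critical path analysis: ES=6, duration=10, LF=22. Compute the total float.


EF = ES + duration = 6 + 10 = 16
LS = LF - duration = 22 - 10 = 12
Total Float = LF - EF = 22 - 16
(or LS - ES = 12 - 6)
= 6


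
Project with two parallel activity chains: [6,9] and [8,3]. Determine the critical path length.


Path A: 6 + 9 = 15
Path B: 8 + 3 = 11
Critical path = longest = max(15, 11)
= 15 (Path A)


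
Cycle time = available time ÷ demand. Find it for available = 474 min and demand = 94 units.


Cycle time = available time / demand
= 474 / 94
= 5.04 min/unit


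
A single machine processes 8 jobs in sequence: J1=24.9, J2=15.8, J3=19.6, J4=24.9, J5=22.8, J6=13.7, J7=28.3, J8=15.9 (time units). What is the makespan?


Sequential makespan: sum all processing times
= 24.9 + 15.8 + 19.6 + 24.9 + 22.8 + 13.7 + 28.3 + 15.9
= 165.9 time units


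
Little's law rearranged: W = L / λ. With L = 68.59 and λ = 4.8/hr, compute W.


Little's law: L = λW → W = L / λ
= 68.59 / 4.8
= 14.29 hours


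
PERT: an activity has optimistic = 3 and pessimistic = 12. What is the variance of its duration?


σ² = ((p - o) / 6)² = (p - o)² / 36
= (12 - 3)² / 36
= 9² / 36
= 81 / 36
= 2.2500


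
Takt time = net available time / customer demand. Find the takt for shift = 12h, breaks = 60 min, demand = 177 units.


Available = 12×60 - 60 = 660 min
Takt time = 660 / 177
= 3.73 min/unit


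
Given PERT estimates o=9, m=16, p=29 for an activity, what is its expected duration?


te = (o + 4m + p) / 6
= (9 + 4×16 + 29) / 6
= (9 + 64 + 29) / 6
= 102 / 6
= 17.00


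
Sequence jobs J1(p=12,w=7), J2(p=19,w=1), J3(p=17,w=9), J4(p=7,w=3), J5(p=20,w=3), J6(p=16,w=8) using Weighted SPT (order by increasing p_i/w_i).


WSPT (Smith's rule): sort by p/w ascending
  J1: p/w = 12/7 = 1.714
  J3: p/w = 17/9 = 1.889
  J6: p/w = 16/8 = 2.000
  J4: p/w = 7/3 = 2.333
  J5: p/w = 20/3 = 6.667
  J2: p/w = 19/1 = 19.000
Order: J1 → J3 → J6 → J4 → J5 → J2


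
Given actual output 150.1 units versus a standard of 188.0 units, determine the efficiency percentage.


Efficiency = (actual / standard) × 100
= (150.1 / 188.0) × 100
= 79.8%


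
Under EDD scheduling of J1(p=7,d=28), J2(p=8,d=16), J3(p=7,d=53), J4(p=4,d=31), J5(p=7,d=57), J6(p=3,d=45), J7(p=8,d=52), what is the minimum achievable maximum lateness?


EDD order: J2 → J1 → J4 → J6 → J7 → J3 → J5
Completion and lateness:
  J2: C=8, d=16, L=8-16=-8
  J1: C=15, d=28, L=15-28=-13
  J4: C=19, d=31, L=19-31=-12
  J6: C=22, d=45, L=22-45=-23
  J7: C=30, d=52, L=30-52=-22
  J3: C=37, d=53, L=37-53=-16
  J5: C=44, d=57, L=44-57=-13
Lmax = max(-8, -13, -12, -23, -22, -16, -13)
= -8


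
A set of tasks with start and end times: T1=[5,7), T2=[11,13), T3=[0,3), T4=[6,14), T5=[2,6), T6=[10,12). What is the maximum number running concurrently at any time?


Check each time point for overlaps:
  t=11: 3 tasks active (T2, T4, T6)
Max concurrent = 3


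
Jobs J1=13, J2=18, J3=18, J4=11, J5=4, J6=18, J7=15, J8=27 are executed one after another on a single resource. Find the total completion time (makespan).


Sequential makespan: sum all processing times
= 13 + 18 + 18 + 11 + 4 + 18 + 15 + 27
= 124 time units


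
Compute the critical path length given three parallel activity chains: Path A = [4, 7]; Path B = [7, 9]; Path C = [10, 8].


Path A: 4 + 7 = 11
Path B: 7 + 9 = 16
Path C: 10 + 8 = 18
Critical path = longest = max(11, 16, 18)
= 18 (Path C)


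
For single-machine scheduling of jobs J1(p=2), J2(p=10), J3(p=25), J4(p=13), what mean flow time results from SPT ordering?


SPT order: J1 → J2 → J4 → J3
Completion times:
  J1: C=2
  J2: C=12
  J4: C=25
  J3: C=50
Sum = 89, n = 4
Mean flow = 89/4
= 22.25


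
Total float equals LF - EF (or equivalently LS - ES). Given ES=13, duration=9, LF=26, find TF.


EF = ES + duration = 13 + 9 = 22
LS = LF - duration = 26 - 9 = 17
Total Float = LF - EF = 26 - 22
(or LS - ES = 17 - 13)
= 4


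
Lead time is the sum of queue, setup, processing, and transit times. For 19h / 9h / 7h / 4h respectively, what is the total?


Lead time = queue + setup + processing + transit
= 19 + 9 + 7 + 4
= 39 hours


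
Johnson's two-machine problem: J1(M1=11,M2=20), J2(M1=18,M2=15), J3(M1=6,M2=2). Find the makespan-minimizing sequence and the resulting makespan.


Johnson's rule:
Group 1 (M1≤M2, sort by M1): ['J1']
Group 2 (M1>M2, sort desc M2): ['J2', 'J3']
Sequence: J1 → J2 → J3
Makespan calculation:
  J1: M1 done=11, M2 done=31
  J2: M1 done=29, M2 done=46
  J3: M1 done=35, M2 done=48
= Sequence: J1 → J2 → J3, Makespan: 48


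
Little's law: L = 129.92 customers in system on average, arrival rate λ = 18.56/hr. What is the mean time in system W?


Little's law: L = λW → W = L / λ
= 129.92 / 18.56
= 7.00 hours


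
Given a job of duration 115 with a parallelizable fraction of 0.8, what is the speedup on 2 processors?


Amdahl's law: T_p = T × ((1-p) + p/N)
= 115 × ((1-0.8) + 0.8/2)
= 115 × (0.20 + 0.4000)
= 115 × 0.6000
= 69.00
Speedup = 115/69.00
= 1.67×


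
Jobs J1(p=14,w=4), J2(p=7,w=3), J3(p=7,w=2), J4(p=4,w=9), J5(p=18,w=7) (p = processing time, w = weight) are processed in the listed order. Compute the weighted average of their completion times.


Completion times:
  J1: C=14, w×C=4×14=56
  J2: C=21, w×C=3×21=63
  J3: C=28, w×C=2×28=56
  J4: C=32, w×C=9×32=288
  J5: C=50, w×C=7×50=350
Sum w×C = 813
Sum w = 25
Weighted avg = 813/25
= 32.52


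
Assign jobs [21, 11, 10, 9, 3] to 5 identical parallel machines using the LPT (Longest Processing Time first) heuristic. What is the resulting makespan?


Jobs (LPT sorted): [21, 11, 10, 9, 3]
Machines: 5
  J=21 → Machine 1 (load: 0+21=21)
  J=11 → Machine 2 (load: 0+11=11)
  J=10 → Machine 3 (load: 0+10=10)
  J=9 → Machine 4 (load: 0+9=9)
  J=3 → Machine 5 (load: 0+3=3)
Machine loads: [21, 11, 10, 9, 3]
Makespan = max = 21 time units


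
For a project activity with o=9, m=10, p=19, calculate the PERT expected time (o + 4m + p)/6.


te = (o + 4m + p) / 6
= (9 + 4×10 + 19) / 6
= (9 + 40 + 19) / 6
= 68 / 6
= 11.33


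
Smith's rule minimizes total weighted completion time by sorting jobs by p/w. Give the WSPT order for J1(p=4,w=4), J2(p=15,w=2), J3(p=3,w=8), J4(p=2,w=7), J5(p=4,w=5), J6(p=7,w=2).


WSPT (Smith's rule): sort by p/w ascending
  J4: p/w = 2/7 = 0.286
  J3: p/w = 3/8 = 0.375
  J5: p/w = 4/5 = 0.800
  J1: p/w = 4/4 = 1.000
  J6: p/w = 7/2 = 3.500
  J2: p/w = 15/2 = 7.500
Order: J4 → J3 → J5 → J1 → J6 → J2


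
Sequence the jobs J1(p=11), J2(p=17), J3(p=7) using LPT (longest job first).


LPT: sort by longest processing time first
  J2: p=17
  J1: p=11
  J3: p=7
Order: J2 → J1 → J3


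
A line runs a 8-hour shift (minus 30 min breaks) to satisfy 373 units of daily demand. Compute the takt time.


Available = 8×60 - 30 = 450 min
Takt time = 450 / 373
= 1.21 min/unit


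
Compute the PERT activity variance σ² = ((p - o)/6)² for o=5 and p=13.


σ² = ((p - o) / 6)² = (p - o)² / 36
= (13 - 5)² / 36
= 8² / 36
= 64 / 36
= 1.7778


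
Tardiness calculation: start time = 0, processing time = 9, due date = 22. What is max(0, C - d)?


Completion = start + processing = 0 + 9 = 9
Tardiness = max(0, C - d) = max(0, 9 - 22)
= max(0, -13)
= 0


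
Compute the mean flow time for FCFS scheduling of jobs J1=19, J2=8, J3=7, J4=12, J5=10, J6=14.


Completion times:
  J1: completes at 19
  J2: completes at 27
  J3: completes at 34
  J4: completes at 46
  J5: completes at 56
  J6: completes at 70
Sum = 252
Average = 252/6
= 42.00


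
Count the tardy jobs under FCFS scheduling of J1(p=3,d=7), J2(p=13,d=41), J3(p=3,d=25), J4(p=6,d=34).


Completion vs due date:
  J1: C=3, d=7 → on time
  J2: C=16, d=41 → on time
  J3: C=19, d=25 → on time
  J4: C=25, d=34 → on time
Tardy jobs: none
Count = 0


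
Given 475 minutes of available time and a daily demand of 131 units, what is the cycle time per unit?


Cycle time = available time / demand
= 475 / 131
= 3.63 min/unit


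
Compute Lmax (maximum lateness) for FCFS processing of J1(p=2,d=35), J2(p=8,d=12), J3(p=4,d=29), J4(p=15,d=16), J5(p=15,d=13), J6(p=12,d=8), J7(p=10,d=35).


Lateness per job (L = C - d):
  J1: C=2, d=35, L=-33
  J2: C=10, d=12, L=-2
  J3: C=14, d=29, L=-15
  J4: C=29, d=16, L=13
  J5: C=44, d=13, L=31
  J6: C=56, d=8, L=48
  J7: C=66, d=35, L=31
Lmax = max(-33, -2, -15, 13, 31, 48, 31)
= 48


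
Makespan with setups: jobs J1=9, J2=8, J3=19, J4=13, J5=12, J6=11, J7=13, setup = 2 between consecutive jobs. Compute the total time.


Makespan = Σ processing + (n-1) × setup
= (9 + 8 + 19 + 13 + 12 + 11 + 13) + (7-1)×2
= 85 + 12
= 97 time units


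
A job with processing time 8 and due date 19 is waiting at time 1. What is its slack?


Slack = due - current_time - processing
= 19 - 1 - 8
= 10


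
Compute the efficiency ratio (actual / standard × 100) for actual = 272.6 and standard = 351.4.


Efficiency = (actual / standard) × 100
= (272.6 / 351.4) × 100
= 77.6%


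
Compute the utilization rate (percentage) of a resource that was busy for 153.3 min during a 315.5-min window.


Utilization = busy / total × 100
= 153.3 / 315.5 × 100
= 48.6%


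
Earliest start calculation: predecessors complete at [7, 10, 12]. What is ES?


ES = max of all predecessor completion times
Predecessors: [7, 10, 12]
ES = max(7, 10, 12)
= 12


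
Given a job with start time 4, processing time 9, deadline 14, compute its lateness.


Completion = 4 + 9 = 13
Lateness = C - d = 13 - 14
= -1


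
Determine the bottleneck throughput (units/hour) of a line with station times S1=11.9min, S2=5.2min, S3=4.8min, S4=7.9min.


Bottleneck = longest station time
Station times: [11.9, 5.2, 4.8, 7.9]
Max = 11.9 min
Rate = 60 / 11.9
= 5.04 units/hour (bottleneck: 11.9min)


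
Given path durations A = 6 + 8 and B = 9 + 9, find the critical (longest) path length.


Path A: 6 + 8 = 14
Path B: 9 + 9 = 18
Critical path = longest = max(14, 18)
= 18 (Path B)


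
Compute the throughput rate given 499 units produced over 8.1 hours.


Throughput = units / time
= 499 / 8.1
= 61.6 units/hour


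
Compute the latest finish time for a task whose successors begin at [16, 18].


LF = min of all successor start times
Successors start at: [16, 18]
LF = min(16, 18)
= 16


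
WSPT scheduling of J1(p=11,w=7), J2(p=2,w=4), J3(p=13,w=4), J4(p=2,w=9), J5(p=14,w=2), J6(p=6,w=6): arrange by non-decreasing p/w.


WSPT (Smith's rule): sort by p/w ascending
  J4: p/w = 2/9 = 0.222
  J2: p/w = 2/4 = 0.500
  J6: p/w = 6/6 = 1.000
  J1: p/w = 11/7 = 1.571
  J3: p/w = 13/4 = 3.250
  J5: p/w = 14/2 = 7.000
Order: J4 → J2 → J6 → J1 → J3 → J5


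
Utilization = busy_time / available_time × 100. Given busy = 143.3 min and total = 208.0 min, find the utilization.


Utilization = busy / total × 100
= 143.3 / 208.0 × 100
= 68.9%


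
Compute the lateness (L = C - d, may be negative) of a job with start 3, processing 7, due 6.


Completion = 3 + 7 = 10
Lateness = C - d = 10 - 6
= 4


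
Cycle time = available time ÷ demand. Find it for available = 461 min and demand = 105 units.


Cycle time = available time / demand
= 461 / 105
= 4.39 min/unit


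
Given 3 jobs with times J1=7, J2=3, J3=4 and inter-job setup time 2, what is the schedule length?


Makespan = Σ processing + (n-1) × setup
= (7 + 3 + 4) + (3-1)×2
= 14 + 4
= 18 time units


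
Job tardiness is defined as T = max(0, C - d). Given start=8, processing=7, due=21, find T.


Completion = start + processing = 8 + 7 = 15
Tardiness = max(0, C - d) = max(0, 15 - 21)
= max(0, -6)
= 0


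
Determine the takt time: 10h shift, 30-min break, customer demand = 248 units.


Available = 10×60 - 30 = 570 min
Takt time = 570 / 248
= 2.30 min/unit


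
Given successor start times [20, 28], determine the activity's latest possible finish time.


LF = min of all successor start times
Successors start at: [20, 28]
LF = min(20, 28)
= 20


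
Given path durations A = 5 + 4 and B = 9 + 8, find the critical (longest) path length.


Path A: 5 + 4 = 9
Path B: 9 + 8 = 17
Critical path = longest = max(9, 17)
= 17 (Path B)


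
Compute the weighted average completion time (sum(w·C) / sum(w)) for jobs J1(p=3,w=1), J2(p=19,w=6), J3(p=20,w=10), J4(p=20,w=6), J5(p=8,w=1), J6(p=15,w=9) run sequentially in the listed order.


Completion times:
  J1: C=3, w×C=1×3=3
  J2: C=22, w×C=6×22=132
  J3: C=42, w×C=10×42=420
  J4: C=62, w×C=6×62=372
  J5: C=70, w×C=1×70=70
  J6: C=85, w×C=9×85=765
Sum w×C = 1762
Sum w = 33
Weighted avg = 1762/33
= 53.39


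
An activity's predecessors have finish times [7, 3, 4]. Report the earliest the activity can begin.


ES = max of all predecessor completion times
Predecessors: [7, 3, 4]
ES = max(7, 3, 4)
= 7


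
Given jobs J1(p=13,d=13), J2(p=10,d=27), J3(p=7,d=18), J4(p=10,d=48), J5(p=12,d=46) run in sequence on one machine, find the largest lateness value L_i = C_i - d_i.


Lateness per job (L = C - d):
  J1: C=13, d=13, L=0
  J2: C=23, d=27, L=-4
  J3: C=30, d=18, L=12
  J4: C=40, d=48, L=-8
  J5: C=52, d=46, L=6
Lmax = max(0, -4, 12, -8, 6)
= 12


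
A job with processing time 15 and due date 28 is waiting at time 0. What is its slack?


Slack = due - current_time - processing
= 28 - 0 - 15
= 13


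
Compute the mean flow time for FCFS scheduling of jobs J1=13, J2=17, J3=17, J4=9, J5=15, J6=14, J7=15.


Completion times:
  J1: completes at 13
  J2: completes at 30
  J3: completes at 47
  J4: completes at 56
  J5: completes at 71
  J6: completes at 85
  J7: completes at 100
Sum = 402
Average = 402/7
= 57.43


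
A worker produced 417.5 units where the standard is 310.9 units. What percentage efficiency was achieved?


Efficiency = (actual / standard) × 100
= (417.5 / 310.9) × 100
= 134.3%


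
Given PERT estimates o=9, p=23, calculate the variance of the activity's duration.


σ² = ((p - o) / 6)² = (p - o)² / 36
= (23 - 9)² / 36
= 14² / 36
= 196 / 36
= 5.4444


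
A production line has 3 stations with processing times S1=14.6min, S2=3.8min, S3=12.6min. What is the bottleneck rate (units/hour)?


Bottleneck = longest station time
Station times: [14.6, 3.8, 12.6]
Max = 14.6 min
Rate = 60 / 14.6
= 4.11 units/hour (bottleneck: 14.6min)


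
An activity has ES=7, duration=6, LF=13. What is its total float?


EF = ES + duration = 7 + 6 = 13
LS = LF - duration = 13 - 6 = 7
Total Float = LF - EF = 13 - 13
(or LS - ES = 7 - 7)
= 0


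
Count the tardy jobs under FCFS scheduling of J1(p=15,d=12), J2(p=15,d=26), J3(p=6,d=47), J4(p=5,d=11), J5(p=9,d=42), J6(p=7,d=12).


Completion vs due date:
  J1: C=15, d=12 → TARDY
  J2: C=30, d=26 → TARDY
  J3: C=36, d=47 → on time
  J4: C=41, d=11 → TARDY
  J5: C=50, d=42 → TARDY
  J6: C=57, d=12 → TARDY
Tardy jobs: J1, J2, J4, J5, J6
Count = 5


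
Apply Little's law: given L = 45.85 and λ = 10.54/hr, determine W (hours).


Little's law: L = λW → W = L / λ
= 45.85 / 10.54
= 4.35 hours


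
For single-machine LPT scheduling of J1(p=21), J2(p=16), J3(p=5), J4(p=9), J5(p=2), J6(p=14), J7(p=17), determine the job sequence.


LPT: sort by longest processing time first
  J1: p=21
  J7: p=17
  J2: p=16
  J6: p=14
  J4: p=9
  J3: p=5
  J5: p=2
Order: J1 → J7 → J2 → J6 → J4 → J3 → J5


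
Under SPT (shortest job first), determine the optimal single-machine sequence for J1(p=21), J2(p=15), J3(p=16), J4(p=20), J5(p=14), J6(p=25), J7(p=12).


SPT: sort by shortest processing time
  J7: p=12
  J5: p=14
  J2: p=15
  J3: p=16
  J4: p=20
  J1: p=21
  J6: p=25
Order: J7 → J5 → J2 → J3 → J4 → J1 → J6


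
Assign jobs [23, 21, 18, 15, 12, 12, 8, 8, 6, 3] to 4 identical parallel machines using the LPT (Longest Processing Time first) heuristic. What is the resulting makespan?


Jobs (LPT sorted): [23, 21, 18, 15, 12, 12, 8, 8, 6, 3]
Machines: 4
  J=23 → Machine 1 (load: 0+23=23)
  J=21 → Machine 2 (load: 0+21=21)
  J=18 → Machine 3 (load: 0+18=18)
  J=15 → Machine 4 (load: 0+15=15)
  J=12 → Machine 4 (load: 15+12=27)
  J=12 → Machine 3 (load: 18+12=30)
  J=8 → Machine 2 (load: 21+8=29)
  J=8 → Machine 1 (load: 23+8=31)
  J=6 → Machine 4 (load: 27+6=33)
  J=3 → Machine 2 (load: 29+3=32)
Machine loads: [31, 32, 30, 33]
Makespan = max = 33 time units


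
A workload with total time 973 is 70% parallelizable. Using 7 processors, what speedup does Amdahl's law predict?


Amdahl's law: T_p = T × ((1-p) + p/N)
= 973 × ((1-0.7) + 0.7/7)
= 973 × (0.30 + 0.1000)
= 973 × 0.4000
= 389.20
Speedup = 973/389.20
= 2.50×


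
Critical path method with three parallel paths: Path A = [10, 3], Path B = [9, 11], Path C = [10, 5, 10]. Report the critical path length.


Path A: 10 + 3 = 13
Path B: 9 + 11 = 20
Path C: 10 + 5 + 10 = 25
Critical path = longest = max(13, 20, 25)
= 25 (Path C)


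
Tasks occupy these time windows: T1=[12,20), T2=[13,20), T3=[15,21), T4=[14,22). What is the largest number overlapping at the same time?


Check each time point for overlaps:
  t=15: 4 tasks active (T1, T2, T3, T4)
Max concurrent = 4


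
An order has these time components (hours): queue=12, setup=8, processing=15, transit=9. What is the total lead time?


Lead time = queue + setup + processing + transit
= 12 + 8 + 15 + 9
= 44 hours


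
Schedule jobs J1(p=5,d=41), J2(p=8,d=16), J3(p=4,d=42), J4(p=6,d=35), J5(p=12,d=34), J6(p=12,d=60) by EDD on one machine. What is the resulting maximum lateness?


EDD order: J2 → J5 → J4 → J1 → J3 → J6
Completion and lateness:
  J2: C=8, d=16, L=8-16=-8
  J5: C=20, d=34, L=20-34=-14
  J4: C=26, d=35, L=26-35=-9
  J1: C=31, d=41, L=31-41=-10
  J3: C=35, d=42, L=35-42=-7
  J6: C=47, d=60, L=47-60=-13
Lmax = max(-8, -14, -9, -10, -7, -13)
= -7


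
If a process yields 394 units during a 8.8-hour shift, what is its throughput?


Throughput = units / time
= 394 / 8.8
= 44.8 units/hour


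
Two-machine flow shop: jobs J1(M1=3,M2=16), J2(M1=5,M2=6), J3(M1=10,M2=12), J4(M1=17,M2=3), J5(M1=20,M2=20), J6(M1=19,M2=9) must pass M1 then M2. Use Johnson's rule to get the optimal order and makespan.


Johnson's rule:
Group 1 (M1≤M2, sort by M1): ['J1', 'J2', 'J3', 'J5']
Group 2 (M1>M2, sort desc M2): ['J6', 'J4']
Sequence: J1 → J2 → J3 → J5 → J6 → J4
Makespan calculation:
  J1: M1 done=3, M2 done=19
  J2: M1 done=8, M2 done=25
  J3: M1 done=18, M2 done=37
  J5: M1 done=38, M2 done=58
  J6: M1 done=57, M2 done=67
  J4: M1 done=74, M2 done=77
= Sequence: J1 → J2 → J3 → J5 → J6 → J4, Makespan: 77


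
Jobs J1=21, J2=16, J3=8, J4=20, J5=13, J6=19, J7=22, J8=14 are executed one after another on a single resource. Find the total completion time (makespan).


Sequential makespan: sum all processing times
= 21 + 16 + 8 + 20 + 13 + 19 + 22 + 14
= 133 time units


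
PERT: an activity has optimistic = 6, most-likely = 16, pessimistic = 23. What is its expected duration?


te = (o + 4m + p) / 6
= (6 + 4×16 + 23) / 6
= (6 + 64 + 23) / 6
= 93 / 6
= 15.50


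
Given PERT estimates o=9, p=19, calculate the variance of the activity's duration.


σ² = ((p - o) / 6)² = (p - o)² / 36
= (19 - 9)² / 36
= 10² / 36
= 100 / 36
= 2.7778


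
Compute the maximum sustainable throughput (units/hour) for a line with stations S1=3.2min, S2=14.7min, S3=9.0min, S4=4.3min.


Bottleneck = longest station time
Station times: [3.2, 14.7, 9.0, 4.3]
Max = 14.7 min
Rate = 60 / 14.7
= 4.08 units/hour (bottleneck: 14.7min)


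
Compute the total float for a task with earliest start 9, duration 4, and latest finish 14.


EF = ES + duration = 9 + 4 = 13
LS = LF - duration = 14 - 4 = 10
Total Float = LF - EF = 14 - 13
(or LS - ES = 10 - 9)
= 1


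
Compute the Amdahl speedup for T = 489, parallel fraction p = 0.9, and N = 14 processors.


Amdahl's law: T_p = T × ((1-p) + p/N)
= 489 × ((1-0.9) + 0.9/14)
= 489 × (0.10 + 0.0643)
= 489 × 0.1643
= 80.34
Speedup = 489/80.34
= 6.09×


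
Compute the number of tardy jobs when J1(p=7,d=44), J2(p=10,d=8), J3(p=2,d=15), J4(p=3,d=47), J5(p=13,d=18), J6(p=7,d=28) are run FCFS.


Completion vs due date:
  J1: C=7, d=44 → on time
  J2: C=17, d=8 → TARDY
  J3: C=19, d=15 → TARDY
  J4: C=22, d=47 → on time
  J5: C=35, d=18 → TARDY
  J6: C=42, d=28 → TARDY
Tardy jobs: J2, J3, J5, J6
Count = 4


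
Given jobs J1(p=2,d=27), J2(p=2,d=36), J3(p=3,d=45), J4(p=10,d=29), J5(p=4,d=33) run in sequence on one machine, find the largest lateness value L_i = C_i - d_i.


Lateness per job (L = C - d):
  J1: C=2, d=27, L=-25
  J2: C=4, d=36, L=-32
  J3: C=7, d=45, L=-38
  J4: C=17, d=29, L=-12
  J5: C=21, d=33, L=-12
Lmax = max(-25, -32, -38, -12, -12)
= -12


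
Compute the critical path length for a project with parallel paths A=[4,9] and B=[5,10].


Path A: 4 + 9 = 13
Path B: 5 + 10 = 15
Critical path = longest = max(13, 15)
= 15 (Path B)


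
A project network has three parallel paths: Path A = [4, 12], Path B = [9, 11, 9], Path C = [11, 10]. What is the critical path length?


Path A: 4 + 12 = 16
Path B: 9 + 11 + 9 = 29
Path C: 11 + 10 = 21
Critical path = longest = max(16, 29, 21)
= 29 (Path B)


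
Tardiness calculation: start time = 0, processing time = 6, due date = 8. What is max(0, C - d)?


Completion = start + processing = 0 + 6 = 6
Tardiness = max(0, C - d) = max(0, 6 - 8)
= max(0, -2)
= 0


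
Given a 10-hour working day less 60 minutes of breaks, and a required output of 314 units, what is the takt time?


Available = 10×60 - 60 = 540 min
Takt time = 540 / 314
= 1.72 min/unit


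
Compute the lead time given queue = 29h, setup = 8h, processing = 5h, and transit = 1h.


Lead time = queue + setup + processing + transit
= 29 + 8 + 5 + 1
= 43 hours


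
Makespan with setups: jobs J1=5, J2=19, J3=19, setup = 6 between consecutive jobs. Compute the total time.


Makespan = Σ processing + (n-1) × setup
= (5 + 19 + 19) + (3-1)×6
= 43 + 12
= 55 time units


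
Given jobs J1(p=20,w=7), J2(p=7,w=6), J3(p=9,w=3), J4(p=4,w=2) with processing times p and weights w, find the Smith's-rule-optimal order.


WSPT (Smith's rule): sort by p/w ascending
  J2: p/w = 7/6 = 1.167
  J4: p/w = 4/2 = 2.000
  J1: p/w = 20/7 = 2.857
  J3: p/w = 9/3 = 3.000
Order: J2 → J4 → J1 → J3


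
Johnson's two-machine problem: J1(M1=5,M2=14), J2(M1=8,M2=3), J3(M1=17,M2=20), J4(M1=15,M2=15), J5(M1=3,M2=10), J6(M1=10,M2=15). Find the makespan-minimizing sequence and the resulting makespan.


Johnson's rule:
Group 1 (M1≤M2, sort by M1): ['J5', 'J1', 'J6', 'J4', 'J3']
Group 2 (M1>M2, sort desc M2): ['J2']
Sequence: J5 → J1 → J6 → J4 → J3 → J2
Makespan calculation:
  J5: M1 done=3, M2 done=13
  J1: M1 done=8, M2 done=27
  J6: M1 done=18, M2 done=42
  J4: M1 done=33, M2 done=57
  J3: M1 done=50, M2 done=77
  J2: M1 done=58, M2 done=80
= Sequence: J5 → J1 → J6 → J4 → J3 → J2, Makespan: 80


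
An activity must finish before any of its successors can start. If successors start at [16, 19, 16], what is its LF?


LF = min of all successor start times
Successors start at: [16, 19, 16]
LF = min(16, 19, 16)
= 16


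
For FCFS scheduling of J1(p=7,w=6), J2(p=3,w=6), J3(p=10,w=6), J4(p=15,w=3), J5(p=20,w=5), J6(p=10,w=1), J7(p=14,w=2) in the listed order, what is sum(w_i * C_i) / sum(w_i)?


Completion times:
  J1: C=7, w×C=6×7=42
  J2: C=10, w×C=6×10=60
  J3: C=20, w×C=6×20=120
  J4: C=35, w×C=3×35=105
  J5: C=55, w×C=5×55=275
  J6: C=65, w×C=1×65=65
  J7: C=79, w×C=2×79=158
Sum w×C = 825
Sum w = 29
Weighted avg = 825/29
= 28.45


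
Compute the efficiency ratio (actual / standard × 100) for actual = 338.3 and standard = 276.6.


Efficiency = (actual / standard) × 100
= (338.3 / 276.6) × 100
= 122.3%


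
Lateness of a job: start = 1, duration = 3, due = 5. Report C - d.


Completion = 1 + 3 = 4
Lateness = C - d = 4 - 5
= -1


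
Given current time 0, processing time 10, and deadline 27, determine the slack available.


Slack = due - current_time - processing
= 27 - 0 - 10
= 17


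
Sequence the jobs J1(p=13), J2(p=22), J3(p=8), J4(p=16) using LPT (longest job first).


LPT: sort by longest processing time first
  J2: p=22
  J4: p=16
  J1: p=13
  J3: p=8
Order: J2 → J4 → J1 → J3


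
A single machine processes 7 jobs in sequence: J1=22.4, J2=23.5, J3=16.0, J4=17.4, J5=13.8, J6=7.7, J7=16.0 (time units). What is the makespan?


Sequential makespan: sum all processing times
= 22.4 + 23.5 + 16.0 + 17.4 + 13.8 + 7.7 + 16.0
= 116.8 time units


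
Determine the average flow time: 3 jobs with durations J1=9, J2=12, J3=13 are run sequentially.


Completion times:
  J1: completes at 9
  J2: completes at 21
  J3: completes at 34
Sum = 64
Average = 64/3
= 21.33
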